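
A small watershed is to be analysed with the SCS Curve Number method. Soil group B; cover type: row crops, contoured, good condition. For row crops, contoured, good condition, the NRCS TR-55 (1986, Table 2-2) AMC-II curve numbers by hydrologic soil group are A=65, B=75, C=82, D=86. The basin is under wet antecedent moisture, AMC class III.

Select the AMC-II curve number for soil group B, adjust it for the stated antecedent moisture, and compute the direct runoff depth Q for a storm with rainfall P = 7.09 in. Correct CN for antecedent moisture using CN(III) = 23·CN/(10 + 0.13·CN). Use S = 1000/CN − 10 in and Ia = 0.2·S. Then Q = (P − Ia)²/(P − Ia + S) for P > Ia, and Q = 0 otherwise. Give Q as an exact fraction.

NRCS table: row crops, contoured, good condition, soil group B → CN(II) = 75
Wet (AMC III): CN(III) = 23·75/(10 + 0.13·75) = 1725/(79/4) = 6900/79 ≈ 87.342
Max retention: S = 1000/(6900/79) − 10 = 100/69 in (≈ 1.449 in)
Initial abstraction Ia = S/5 = (100/69)/5 = 20/69 ≈ 0.290 in
Excess rainfall: 7.090 − 0.290 = 6.800 in; P > Ia so Q > 0
Q: (46921/6900)² ÷ (56921/6900) = 2201580241/392754900 in (≈ 5.605 in)

Q = 2201580241/392754900 in ≈ 5.605 in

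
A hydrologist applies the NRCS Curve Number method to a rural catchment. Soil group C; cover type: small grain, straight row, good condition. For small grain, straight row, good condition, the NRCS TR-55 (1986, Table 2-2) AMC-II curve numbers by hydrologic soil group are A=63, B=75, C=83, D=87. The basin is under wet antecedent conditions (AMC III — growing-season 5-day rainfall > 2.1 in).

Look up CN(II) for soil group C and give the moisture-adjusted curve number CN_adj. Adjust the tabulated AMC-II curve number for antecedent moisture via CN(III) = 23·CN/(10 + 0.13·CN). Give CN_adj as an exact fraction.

CN_adj = 190900/2079 ≈ 91.823

NRCS table: small grain, straight row, good condition, soil group C → CN(II) = 83
CN(III) from CN(II)=83: (23·83)/(10 + 0.13·83) = 190900/2079 ≈ 91.823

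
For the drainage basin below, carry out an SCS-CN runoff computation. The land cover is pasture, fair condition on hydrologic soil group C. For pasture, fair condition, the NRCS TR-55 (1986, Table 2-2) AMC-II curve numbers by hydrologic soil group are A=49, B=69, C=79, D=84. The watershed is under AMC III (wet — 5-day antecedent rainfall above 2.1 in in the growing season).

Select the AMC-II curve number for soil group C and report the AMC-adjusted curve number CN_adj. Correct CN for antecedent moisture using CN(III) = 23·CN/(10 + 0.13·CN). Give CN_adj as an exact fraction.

CN_adj = 181700/2027 ≈ 89.640

NRCS table: pasture, fair condition, soil group C → CN(II) = 79
CN(III) from CN(II)=79: (23·79)/(10 + 0.13·79) = 181700/2027 ≈ 89.640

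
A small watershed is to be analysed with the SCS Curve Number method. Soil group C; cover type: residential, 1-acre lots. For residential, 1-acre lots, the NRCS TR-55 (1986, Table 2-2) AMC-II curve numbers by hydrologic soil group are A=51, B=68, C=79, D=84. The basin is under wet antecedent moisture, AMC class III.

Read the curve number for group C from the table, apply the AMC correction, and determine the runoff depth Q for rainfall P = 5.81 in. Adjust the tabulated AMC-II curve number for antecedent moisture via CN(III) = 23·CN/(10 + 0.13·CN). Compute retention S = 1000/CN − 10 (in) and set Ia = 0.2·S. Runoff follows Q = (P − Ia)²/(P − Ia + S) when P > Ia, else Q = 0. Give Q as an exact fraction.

NRCS table: residential, 1-acre lots, soil group C → CN(II) = 79
Adjust CN=79 to AMC III: 23·79/(10 + 0.13·79) → 1817 ÷ (2027/100) = 181700/2027 ≈ 89.640
Retention S: 1000/CN − 10 with CN=89.640 → S = 2100/1817 ≈ 1.156 in
Initial abstraction Ia = S/5 = (2100/1817)/5 = 420/1817 ≈ 0.231 in
P − Ia = 5.810 − 0.231 = 1013677/181700 ≈ 5.579 in (> 0, runoff occurs)
Q = (1013677/181700)²/((1013677/181700) + 2100/1817) = (1027541060329/33014890000)/(1223677/181700) = 20970225721/4537594100 in ≈ 4.621 in

Q = 20970225721/4537594100 in ≈ 4.621 in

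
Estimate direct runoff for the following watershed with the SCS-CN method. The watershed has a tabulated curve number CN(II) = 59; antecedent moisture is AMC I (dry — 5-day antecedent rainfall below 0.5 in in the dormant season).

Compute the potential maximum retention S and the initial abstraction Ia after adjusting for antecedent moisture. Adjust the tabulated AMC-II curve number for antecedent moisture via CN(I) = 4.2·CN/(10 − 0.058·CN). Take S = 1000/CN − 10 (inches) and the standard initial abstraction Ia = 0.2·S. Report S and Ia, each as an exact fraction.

S = 20500/1239 in ≈ 16.546 in; Ia = 4100/1239 in ≈ 3.309 in

CN(I) from CN(II)=59: (4.2·59)/(10 − 0.058·59) = 123900/3289 ≈ 37.671
Retention S: 1000/CN − 10 with CN=37.671 → S = 20500/1239 ≈ 16.546 in
Ia = 0.2·(20500/1239) = 4100/1239 in ≈ 3.309 in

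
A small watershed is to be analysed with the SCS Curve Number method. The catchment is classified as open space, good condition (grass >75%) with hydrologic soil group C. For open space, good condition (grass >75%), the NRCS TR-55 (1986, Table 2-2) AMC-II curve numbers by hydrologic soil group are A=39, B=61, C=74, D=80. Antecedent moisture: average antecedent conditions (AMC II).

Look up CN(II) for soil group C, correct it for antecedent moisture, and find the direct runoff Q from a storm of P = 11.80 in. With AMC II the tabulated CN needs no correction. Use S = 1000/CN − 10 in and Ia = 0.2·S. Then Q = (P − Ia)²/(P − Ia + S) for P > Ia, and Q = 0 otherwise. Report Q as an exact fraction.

Q = 4214809/500055 in ≈ 8.429 in

NRCS table: open space, good condition (grass >75%), soil group C → CN(II) = 74
Average conditions: CN = 74 (no AMC adjustment).
S = 1000/74 − 10 = 130/37 in ≈ 3.514 in
Ia = 0.2S: 0.2·3.514 = 0.703 in (exactly 26/37)
P − Ia = 11.800 − 0.703 = 2053/185 ≈ 11.097 in (> 0, runoff occurs)
Q = (2053/185)²/((2053/185) + 130/37) = (4214809/34225)/(2703/185) = 4214809/500055 in ≈ 8.429 in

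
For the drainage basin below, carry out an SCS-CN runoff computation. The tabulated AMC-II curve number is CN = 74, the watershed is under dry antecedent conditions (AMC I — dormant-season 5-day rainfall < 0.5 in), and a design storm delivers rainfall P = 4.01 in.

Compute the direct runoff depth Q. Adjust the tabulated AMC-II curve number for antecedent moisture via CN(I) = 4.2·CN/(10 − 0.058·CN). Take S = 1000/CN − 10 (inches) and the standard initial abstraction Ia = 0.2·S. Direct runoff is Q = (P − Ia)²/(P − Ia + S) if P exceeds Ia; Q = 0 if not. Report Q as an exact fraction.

Q = 32970206929/64613532900 in ≈ 0.510 in

CN(I) from CN(II)=74: (4.2·74)/(10 − 0.058·74) = 77700/1427 ≈ 54.450
Retention S: 1000/CN − 10 with CN=54.450 → S = 6500/777 ≈ 8.366 in
Ia = 0.2·(6500/777) = 1300/777 in ≈ 1.673 in
Since P=4.010 > Ia=1.673: effective rainfall P−Ia = 181577/77700 in
Q = (181577/77700)²/((181577/77700) + 6500/777) = (32970206929/6037290000)/(831577/77700) = 32970206929/64613532900 in ≈ 0.510 in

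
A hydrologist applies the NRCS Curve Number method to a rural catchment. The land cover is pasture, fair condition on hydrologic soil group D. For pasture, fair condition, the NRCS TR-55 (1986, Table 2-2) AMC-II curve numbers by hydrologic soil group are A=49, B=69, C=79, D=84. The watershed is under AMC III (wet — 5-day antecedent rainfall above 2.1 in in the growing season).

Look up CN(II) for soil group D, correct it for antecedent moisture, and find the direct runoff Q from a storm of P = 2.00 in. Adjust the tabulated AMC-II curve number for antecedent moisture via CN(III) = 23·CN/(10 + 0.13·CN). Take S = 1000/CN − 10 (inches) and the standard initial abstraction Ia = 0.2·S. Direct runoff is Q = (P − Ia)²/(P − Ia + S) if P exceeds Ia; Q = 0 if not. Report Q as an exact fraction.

NRCS table: pasture, fair condition, soil group D → CN(II) = 84
Wet (AMC III): CN(III) = 23·84/(10 + 0.13·84) = 1932/(523/25) = 48300/523 ≈ 92.352
Max retention: S = 1000/(48300/523) − 10 = 400/483 in (≈ 0.828 in)
Initial abstraction Ia = S/5 = (400/483)/5 = 80/483 ≈ 0.166 in
Excess rainfall: 2.000 − 0.166 = 1.834 in; P > Ia so Q > 0
Q = (886/483)²/((886/483) + 400/483) = (784996/233289)/(1286/483) = 392498/310569 in ≈ 1.264 in

Q = 392498/310569 in ≈ 1.264 in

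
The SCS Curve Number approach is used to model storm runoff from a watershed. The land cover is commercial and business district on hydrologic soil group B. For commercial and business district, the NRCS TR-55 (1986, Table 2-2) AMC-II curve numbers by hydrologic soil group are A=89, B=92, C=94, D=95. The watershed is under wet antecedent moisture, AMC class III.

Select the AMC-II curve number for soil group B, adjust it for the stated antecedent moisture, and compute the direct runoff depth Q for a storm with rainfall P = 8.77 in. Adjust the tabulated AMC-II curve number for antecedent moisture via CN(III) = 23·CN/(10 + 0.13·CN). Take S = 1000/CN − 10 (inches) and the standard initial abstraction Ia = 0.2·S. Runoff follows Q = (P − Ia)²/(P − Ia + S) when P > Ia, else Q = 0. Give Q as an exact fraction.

Q = 211538364489/25388455700 in ≈ 8.332 in

NRCS table: commercial and business district, soil group B → CN(II) = 92
Adjust CN=92 to AMC III: 23·92/(10 + 0.13·92) → 2116 ÷ (549/25) = 52900/549 ≈ 96.357
S = 1000/(52900/549) − 10 = 200/529 in ≈ 0.378 in
Initial abstraction Ia = S/5 = (200/529)/5 = 40/529 ≈ 0.076 in
P − Ia = 8.770 − 0.076 = 459933/52900 ≈ 8.694 in (> 0, runoff occurs)
Q = (459933/52900)²/((459933/52900) + 200/529) = (211538364489/2798410000)/(479933/52900) = 211538364489/25388455700 in ≈ 8.332 in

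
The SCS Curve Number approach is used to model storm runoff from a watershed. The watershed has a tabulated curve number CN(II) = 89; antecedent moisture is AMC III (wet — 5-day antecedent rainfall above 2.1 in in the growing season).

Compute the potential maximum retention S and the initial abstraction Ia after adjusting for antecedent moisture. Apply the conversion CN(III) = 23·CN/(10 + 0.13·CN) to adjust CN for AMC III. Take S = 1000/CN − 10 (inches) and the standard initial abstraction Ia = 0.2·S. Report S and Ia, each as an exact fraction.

S = 1100/2047 in ≈ 0.537 in; Ia = 220/2047 in ≈ 0.107 in

Wet (AMC III): CN(III) = 23·89/(10 + 0.13·89) = 2047/(2157/100) = 204700/2157 ≈ 94.900
S = 1000/(204700/2157) − 10 = 1100/2047 in ≈ 0.537 in
Ia = 0.2S: 0.2·0.537 = 0.107 in (exactly 220/2047)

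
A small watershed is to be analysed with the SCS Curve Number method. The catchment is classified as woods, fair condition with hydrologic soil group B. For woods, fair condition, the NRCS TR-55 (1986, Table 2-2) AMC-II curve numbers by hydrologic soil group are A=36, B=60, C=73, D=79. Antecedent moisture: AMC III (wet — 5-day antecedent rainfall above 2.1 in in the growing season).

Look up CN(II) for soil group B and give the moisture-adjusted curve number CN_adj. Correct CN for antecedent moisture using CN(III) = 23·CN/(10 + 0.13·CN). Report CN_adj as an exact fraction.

NRCS table: woods, fair condition, soil group B → CN(II) = 60
Wet (AMC III): CN(III) = 23·60/(10 + 0.13·60) = 1380/(89/5) = 6900/89 ≈ 77.528

CN_adj = 6900/89 ≈ 77.528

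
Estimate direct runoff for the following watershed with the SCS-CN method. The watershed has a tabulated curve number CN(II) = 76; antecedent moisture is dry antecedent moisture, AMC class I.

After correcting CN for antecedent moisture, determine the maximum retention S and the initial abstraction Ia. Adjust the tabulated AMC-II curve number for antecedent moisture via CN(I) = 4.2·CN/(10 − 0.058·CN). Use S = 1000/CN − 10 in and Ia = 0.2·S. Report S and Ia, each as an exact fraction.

S = 1000/133 in ≈ 7.519 in; Ia = 200/133 in ≈ 1.504 in

Dry (AMC I): CN(I) = 4.2·76/(10 − 0.058·76) = (1596/5)/(699/125) = 13300/233 ≈ 57.082
S = 1000/(13300/233) − 10 = 1000/133 in ≈ 7.519 in
Ia = 0.2S: 0.2·7.519 = 1.504 in (exactly 200/133)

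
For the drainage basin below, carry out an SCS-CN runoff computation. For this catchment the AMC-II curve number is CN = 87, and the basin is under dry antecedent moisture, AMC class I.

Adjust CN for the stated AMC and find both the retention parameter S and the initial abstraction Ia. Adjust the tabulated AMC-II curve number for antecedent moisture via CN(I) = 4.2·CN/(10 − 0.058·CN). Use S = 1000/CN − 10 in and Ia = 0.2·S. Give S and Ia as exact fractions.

Dry (AMC I): CN(I) = 4.2·87/(10 − 0.058·87) = (1827/5)/(2477/500) = 182700/2477 ≈ 73.759
Retention S: 1000/CN − 10 with CN=73.759 → S = 6500/1827 ≈ 3.558 in
Initial abstraction Ia = S/5 = (6500/1827)/5 = 1300/1827 ≈ 0.712 in

S = 6500/1827 in ≈ 3.558 in; Ia = 1300/1827 in ≈ 0.712 in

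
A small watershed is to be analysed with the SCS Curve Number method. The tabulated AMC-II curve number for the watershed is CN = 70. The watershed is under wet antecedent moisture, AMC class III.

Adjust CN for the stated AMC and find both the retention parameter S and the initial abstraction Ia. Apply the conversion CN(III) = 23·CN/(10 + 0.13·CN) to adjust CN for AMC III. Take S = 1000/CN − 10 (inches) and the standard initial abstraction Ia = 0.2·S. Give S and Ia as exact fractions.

S = 300/161 in ≈ 1.863 in; Ia = 60/161 in ≈ 0.373 in

Wet (AMC III): CN(III) = 23·70/(10 + 0.13·70) = 1610/(191/10) = 16100/191 ≈ 84.293
Retention S: 1000/CN − 10 with CN=84.293 → S = 300/161 ≈ 1.863 in
Initial abstraction Ia = S/5 = (300/161)/5 = 60/161 ≈ 0.373 in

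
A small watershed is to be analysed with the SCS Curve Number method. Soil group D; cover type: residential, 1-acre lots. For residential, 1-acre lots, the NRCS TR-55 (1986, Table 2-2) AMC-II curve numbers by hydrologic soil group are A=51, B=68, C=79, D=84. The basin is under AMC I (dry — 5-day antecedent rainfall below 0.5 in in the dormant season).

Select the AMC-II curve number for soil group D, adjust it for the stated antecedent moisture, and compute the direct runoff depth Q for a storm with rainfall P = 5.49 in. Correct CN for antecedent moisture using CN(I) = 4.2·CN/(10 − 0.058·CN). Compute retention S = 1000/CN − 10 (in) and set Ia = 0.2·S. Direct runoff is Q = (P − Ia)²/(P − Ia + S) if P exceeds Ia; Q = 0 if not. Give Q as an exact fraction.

Q = 40848047881/17733006900 in ≈ 2.304 in

NRCS table: residential, 1-acre lots, soil group D → CN(II) = 84
Dry (AMC I): CN(I) = 4.2·84/(10 − 0.058·84) = (1764/5)/(641/125) = 44100/641 ≈ 68.799
Max retention: S = 1000/(44100/641) − 10 = 2000/441 in (≈ 4.535 in)
Ia = 0.2S: 0.2·4.535 = 0.907 in (exactly 400/441)
P − Ia = 5.490 − 0.907 = 202109/44100 ≈ 4.583 in (> 0, runoff occurs)
Runoff Q = (P−Ia)²/(P−Ia+S) = (4.583)²/(4.583+4.535) = 40848047881/17733006900 ≈ 2.304 in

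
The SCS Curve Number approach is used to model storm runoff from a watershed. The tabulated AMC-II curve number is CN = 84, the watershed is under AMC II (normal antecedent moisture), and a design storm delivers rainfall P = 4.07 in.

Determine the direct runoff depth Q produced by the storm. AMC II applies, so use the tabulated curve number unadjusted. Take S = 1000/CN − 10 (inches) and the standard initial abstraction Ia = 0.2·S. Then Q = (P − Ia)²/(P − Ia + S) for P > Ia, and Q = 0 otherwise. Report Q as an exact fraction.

Q = 60016009/24668700 in ≈ 2.433 in

AMC II — tabulated CN = 84 applies directly.
Retention S: 1000/CN − 10 with CN=84.000 → S = 40/21 ≈ 1.905 in
Initial abstraction Ia = S/5 = (40/21)/5 = 8/21 ≈ 0.381 in
P − Ia = 4.070 − 0.381 = 7747/2100 ≈ 3.689 in (> 0, runoff occurs)
Q: (7747/2100)² ÷ (11747/2100) = 60016009/24668700 in (≈ 2.433 in)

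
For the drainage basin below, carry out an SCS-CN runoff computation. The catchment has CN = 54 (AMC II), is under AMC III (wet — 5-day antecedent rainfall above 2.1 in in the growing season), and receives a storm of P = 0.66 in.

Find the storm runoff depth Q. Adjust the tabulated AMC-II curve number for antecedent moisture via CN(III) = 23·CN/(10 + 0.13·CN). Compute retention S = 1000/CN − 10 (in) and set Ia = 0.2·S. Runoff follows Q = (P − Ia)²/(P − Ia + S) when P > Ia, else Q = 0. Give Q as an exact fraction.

Q = 0 in ≈ 0.000 in

Wet (AMC III): CN(III) = 23·54/(10 + 0.13·54) = 1242/(851/50) = 2700/37 ≈ 72.973
S = 1000/(2700/37) − 10 = 100/27 in ≈ 3.704 in
Ia = 0.2·(100/27) = 20/27 in ≈ 0.741 in
P = 0.660 ≤ Ia = 0.741 in: entire storm abstracted, Q = 0.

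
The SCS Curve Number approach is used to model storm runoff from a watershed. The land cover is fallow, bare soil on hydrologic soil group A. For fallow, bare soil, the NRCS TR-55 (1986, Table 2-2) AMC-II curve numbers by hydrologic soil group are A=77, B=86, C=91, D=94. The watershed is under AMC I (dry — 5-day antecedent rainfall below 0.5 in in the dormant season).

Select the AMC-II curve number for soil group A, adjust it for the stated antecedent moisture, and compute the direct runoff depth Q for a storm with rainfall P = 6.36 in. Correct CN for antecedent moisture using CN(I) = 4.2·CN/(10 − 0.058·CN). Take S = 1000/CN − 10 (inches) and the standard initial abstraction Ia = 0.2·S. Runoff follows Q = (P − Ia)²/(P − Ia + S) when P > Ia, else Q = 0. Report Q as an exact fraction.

NRCS table: fallow, bare soil, soil group A → CN(II) = 77
CN(I) from CN(II)=77: (4.2·77)/(10 − 0.058·77) = 161700/2767 ≈ 58.439
S = 1000/(161700/2767) − 10 = 11500/1617 in ≈ 7.112 in
Ia = 0.2·(11500/1617) = 2300/1617 in ≈ 1.422 in
Since P=6.360 > Ia=1.422: effective rainfall P−Ia = 199603/40425 in
Q = (199603/40425)²/((199603/40425) + 11500/1617) = (39841357609/1634180625)/(487103/40425) = 39841357609/19691138775 in ≈ 2.023 in

Q = 39841357609/19691138775 in ≈ 2.023 in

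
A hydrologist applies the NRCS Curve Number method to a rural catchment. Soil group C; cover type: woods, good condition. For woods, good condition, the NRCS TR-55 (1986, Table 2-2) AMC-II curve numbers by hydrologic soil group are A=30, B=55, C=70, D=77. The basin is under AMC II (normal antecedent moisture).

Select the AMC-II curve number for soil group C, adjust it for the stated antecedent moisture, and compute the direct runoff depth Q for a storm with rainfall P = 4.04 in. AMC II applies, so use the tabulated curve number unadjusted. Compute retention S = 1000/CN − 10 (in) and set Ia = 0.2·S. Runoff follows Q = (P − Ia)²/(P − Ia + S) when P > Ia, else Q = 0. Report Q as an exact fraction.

Q = 310249/228725 in ≈ 1.356 in

NRCS table: woods, good condition, soil group C → CN(II) = 70
CN(II) = 70; AMC II needs no correction.
Max retention: S = 1000/70 − 10 = 30/7 in (≈ 4.286 in)
Ia = 0.2S: 0.2·4.286 = 0.857 in (exactly 6/7)
P − Ia = 4.040 − 0.857 = 557/175 ≈ 3.183 in (> 0, runoff occurs)
Q: (557/175)² ÷ (1307/175) = 310249/228725 in (≈ 1.356 in)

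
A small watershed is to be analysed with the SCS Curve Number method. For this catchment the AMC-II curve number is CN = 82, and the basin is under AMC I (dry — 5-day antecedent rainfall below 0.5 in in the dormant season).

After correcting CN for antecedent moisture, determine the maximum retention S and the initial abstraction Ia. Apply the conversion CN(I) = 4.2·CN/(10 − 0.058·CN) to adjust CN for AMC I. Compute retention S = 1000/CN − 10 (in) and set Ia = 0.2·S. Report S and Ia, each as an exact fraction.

CN(I) from CN(II)=82: (4.2·82)/(10 − 0.058·82) = 28700/437 ≈ 65.675
Retention S: 1000/CN − 10 with CN=65.675 → S = 1500/287 ≈ 5.226 in
Ia = 0.2S: 0.2·5.226 = 1.045 in (exactly 300/287)

S = 1500/287 in ≈ 5.226 in; Ia = 300/287 in ≈ 1.045 in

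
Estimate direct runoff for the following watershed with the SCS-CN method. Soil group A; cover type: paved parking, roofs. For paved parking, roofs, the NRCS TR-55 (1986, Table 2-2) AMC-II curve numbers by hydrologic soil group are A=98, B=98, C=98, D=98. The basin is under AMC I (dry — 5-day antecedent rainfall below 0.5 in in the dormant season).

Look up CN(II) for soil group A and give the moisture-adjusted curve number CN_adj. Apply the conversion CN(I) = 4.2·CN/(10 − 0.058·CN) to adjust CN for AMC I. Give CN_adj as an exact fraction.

CN_adj = 102900/1079 ≈ 95.366

NRCS table: paved parking, roofs, soil group A → CN(II) = 98
CN(I) from CN(II)=98: (4.2·98)/(10 − 0.058·98) = 102900/1079 ≈ 95.366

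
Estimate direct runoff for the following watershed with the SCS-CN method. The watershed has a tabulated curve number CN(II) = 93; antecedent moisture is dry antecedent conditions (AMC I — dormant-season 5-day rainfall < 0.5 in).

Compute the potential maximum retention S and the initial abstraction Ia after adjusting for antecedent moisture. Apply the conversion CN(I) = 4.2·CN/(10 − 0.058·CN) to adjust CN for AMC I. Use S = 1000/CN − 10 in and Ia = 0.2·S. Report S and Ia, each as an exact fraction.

S = 500/279 in ≈ 1.792 in; Ia = 100/279 in ≈ 0.358 in

Adjust CN=93 to AMC I: 4.2·93/(10 − 0.058·93) → (1953/5) ÷ (2303/500) = 27900/329 ≈ 84.802
S = 1000/(27900/329) − 10 = 500/279 in ≈ 1.792 in
Initial abstraction Ia = S/5 = (500/279)/5 = 100/279 ≈ 0.358 in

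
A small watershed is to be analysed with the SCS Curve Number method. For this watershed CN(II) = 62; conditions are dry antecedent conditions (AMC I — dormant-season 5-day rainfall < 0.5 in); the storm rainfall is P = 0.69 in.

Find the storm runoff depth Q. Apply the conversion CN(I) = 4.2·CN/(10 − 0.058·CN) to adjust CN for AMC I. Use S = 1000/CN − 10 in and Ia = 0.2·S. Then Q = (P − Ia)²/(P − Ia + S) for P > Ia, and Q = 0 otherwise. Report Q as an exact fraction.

Q = 0 in ≈ 0.000 in

Adjust CN=62 to AMC I: 4.2·62/(10 − 0.058·62) → (1302/5) ÷ (1601/250) = 65100/1601 ≈ 40.662
S = 1000/(65100/1601) − 10 = 9500/651 in ≈ 14.593 in
Ia = 0.2S: 0.2·14.593 = 2.919 in (exactly 1900/651)
P = 0.690 ≤ Ia = 2.919 in: entire storm abstracted, Q = 0.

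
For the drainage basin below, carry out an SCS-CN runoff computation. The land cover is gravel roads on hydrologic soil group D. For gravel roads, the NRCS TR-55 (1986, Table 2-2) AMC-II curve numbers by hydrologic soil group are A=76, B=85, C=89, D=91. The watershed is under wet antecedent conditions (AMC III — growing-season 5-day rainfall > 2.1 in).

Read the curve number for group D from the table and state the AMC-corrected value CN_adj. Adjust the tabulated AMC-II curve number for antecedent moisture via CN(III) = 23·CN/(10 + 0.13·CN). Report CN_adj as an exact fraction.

CN_adj = 209300/2183 ≈ 95.877

NRCS table: gravel roads, soil group D → CN(II) = 91
Adjust CN=91 to AMC III: 23·91/(10 + 0.13·91) → 2093 ÷ (2183/100) = 209300/2183 ≈ 95.877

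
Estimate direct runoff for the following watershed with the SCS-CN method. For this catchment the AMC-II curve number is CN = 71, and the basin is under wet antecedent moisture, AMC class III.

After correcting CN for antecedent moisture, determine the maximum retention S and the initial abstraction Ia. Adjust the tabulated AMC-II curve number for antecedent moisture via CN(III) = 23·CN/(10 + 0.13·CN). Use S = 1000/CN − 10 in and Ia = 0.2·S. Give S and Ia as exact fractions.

CN(III) from CN(II)=71: (23·71)/(10 + 0.13·71) = 163300/1923 ≈ 84.919
Max retention: S = 1000/(163300/1923) − 10 = 2900/1633 in (≈ 1.776 in)
Ia = 0.2S: 0.2·1.776 = 0.355 in (exactly 580/1633)

S = 2900/1633 in ≈ 1.776 in; Ia = 580/1633 in ≈ 0.355 in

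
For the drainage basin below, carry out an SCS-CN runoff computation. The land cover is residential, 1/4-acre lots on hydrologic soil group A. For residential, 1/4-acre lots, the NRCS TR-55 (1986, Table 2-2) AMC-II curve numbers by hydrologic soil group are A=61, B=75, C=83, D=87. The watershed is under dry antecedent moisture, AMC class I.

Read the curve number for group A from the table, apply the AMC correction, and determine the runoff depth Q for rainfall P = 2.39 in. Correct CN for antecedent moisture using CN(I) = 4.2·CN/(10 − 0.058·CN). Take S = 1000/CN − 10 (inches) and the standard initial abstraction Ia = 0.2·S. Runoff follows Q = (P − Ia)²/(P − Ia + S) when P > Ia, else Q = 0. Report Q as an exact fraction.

NRCS table: residential, 1/4-acre lots, soil group A → CN(II) = 61
Adjust CN=61 to AMC I: 4.2·61/(10 − 0.058·61) → (1281/5) ÷ (3231/500) = 42700/1077 ≈ 39.647
Max retention: S = 1000/(42700/1077) − 10 = 6500/427 in (≈ 15.222 in)
Ia = 0.2S: 0.2·15.222 = 3.044 in (exactly 1300/427)
P = 2.390 ≤ Ia = 3.044 in: entire storm abstracted, Q = 0.

Q = 0 in ≈ 0.000 in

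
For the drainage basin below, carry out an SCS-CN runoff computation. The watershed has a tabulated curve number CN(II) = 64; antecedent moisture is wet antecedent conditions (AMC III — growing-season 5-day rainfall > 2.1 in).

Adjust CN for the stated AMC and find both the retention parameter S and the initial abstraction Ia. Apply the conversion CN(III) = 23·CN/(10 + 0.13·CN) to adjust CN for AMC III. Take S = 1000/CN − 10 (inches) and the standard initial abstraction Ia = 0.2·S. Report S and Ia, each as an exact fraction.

Wet (AMC III): CN(III) = 23·64/(10 + 0.13·64) = 1472/(458/25) = 18400/229 ≈ 80.349
S = 1000/(18400/229) − 10 = 225/92 in ≈ 2.446 in
Ia = 0.2·(225/92) = 45/92 in ≈ 0.489 in

S = 225/92 in ≈ 2.446 in; Ia = 45/92 in ≈ 0.489 in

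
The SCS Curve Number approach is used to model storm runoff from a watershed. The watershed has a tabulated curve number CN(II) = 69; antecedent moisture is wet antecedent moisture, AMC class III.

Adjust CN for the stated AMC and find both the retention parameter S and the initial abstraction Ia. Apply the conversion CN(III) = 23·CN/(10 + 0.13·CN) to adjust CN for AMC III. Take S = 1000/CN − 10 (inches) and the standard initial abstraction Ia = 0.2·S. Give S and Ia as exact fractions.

CN(III) from CN(II)=69: (23·69)/(10 + 0.13·69) = 158700/1897 ≈ 83.658
Max retention: S = 1000/(158700/1897) − 10 = 3100/1587 in (≈ 1.953 in)
Initial abstraction Ia = S/5 = (3100/1587)/5 = 620/1587 ≈ 0.391 in

S = 3100/1587 in ≈ 1.953 in; Ia = 620/1587 in ≈ 0.391 in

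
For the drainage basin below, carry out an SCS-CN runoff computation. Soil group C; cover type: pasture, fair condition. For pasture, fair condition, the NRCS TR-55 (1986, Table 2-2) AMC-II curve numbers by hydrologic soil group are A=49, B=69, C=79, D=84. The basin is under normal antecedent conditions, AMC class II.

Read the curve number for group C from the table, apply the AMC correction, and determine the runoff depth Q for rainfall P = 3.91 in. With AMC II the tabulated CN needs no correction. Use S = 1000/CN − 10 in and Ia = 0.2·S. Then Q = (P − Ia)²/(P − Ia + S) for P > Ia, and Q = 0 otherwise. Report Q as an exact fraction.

Q = 712302721/376743100 in ≈ 1.891 in

NRCS table: pasture, fair condition, soil group C → CN(II) = 79
CN(II) = 79; AMC II needs no correction.
S = 1000/79 − 10 = 210/79 in ≈ 2.658 in
Ia = 0.2·(210/79) = 42/79 in ≈ 0.532 in
P − Ia = 3.910 − 0.532 = 26689/7900 ≈ 3.378 in (> 0, runoff occurs)
Runoff Q = (P−Ia)²/(P−Ia+S) = (3.378)²/(3.378+2.658) = 712302721/376743100 ≈ 1.891 in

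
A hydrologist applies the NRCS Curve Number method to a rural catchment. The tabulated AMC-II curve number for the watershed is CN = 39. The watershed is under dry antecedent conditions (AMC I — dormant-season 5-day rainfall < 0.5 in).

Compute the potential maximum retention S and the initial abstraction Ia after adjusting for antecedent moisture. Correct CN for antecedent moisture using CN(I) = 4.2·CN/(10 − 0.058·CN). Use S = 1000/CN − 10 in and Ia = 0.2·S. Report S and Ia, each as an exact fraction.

Adjust CN=39 to AMC I: 4.2·39/(10 − 0.058·39) → (819/5) ÷ (3869/500) = 81900/3869 ≈ 21.168
Retention S: 1000/CN − 10 with CN=21.168 → S = 30500/819 ≈ 37.241 in
Ia = 0.2·(30500/819) = 6100/819 in ≈ 7.448 in

S = 30500/819 in ≈ 37.241 in; Ia = 6100/819 in ≈ 7.448 in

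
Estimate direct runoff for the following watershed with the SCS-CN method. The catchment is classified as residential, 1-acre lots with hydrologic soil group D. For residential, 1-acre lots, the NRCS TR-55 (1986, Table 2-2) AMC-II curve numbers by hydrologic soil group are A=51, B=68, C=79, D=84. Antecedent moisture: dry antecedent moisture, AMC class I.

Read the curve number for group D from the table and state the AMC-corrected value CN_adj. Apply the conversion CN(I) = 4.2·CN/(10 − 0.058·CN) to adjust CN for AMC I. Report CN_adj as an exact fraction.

CN_adj = 44100/641 ≈ 68.799

NRCS table: residential, 1-acre lots, soil group D → CN(II) = 84
CN(I) from CN(II)=84: (4.2·84)/(10 − 0.058·84) = 44100/641 ≈ 68.799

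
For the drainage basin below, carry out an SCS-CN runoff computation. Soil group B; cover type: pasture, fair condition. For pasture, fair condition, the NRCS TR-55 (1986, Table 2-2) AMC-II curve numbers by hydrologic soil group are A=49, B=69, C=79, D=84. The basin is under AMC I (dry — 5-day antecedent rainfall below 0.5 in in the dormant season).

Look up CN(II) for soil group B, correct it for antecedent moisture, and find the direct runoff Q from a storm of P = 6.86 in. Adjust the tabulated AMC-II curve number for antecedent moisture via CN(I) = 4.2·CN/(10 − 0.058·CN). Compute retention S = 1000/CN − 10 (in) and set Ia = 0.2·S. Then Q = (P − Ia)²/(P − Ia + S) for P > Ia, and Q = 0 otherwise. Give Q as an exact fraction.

Q = 116968788049/80927157150 in ≈ 1.445 in

NRCS table: pasture, fair condition, soil group B → CN(II) = 69
Adjust CN=69 to AMC I: 4.2·69/(10 − 0.058·69) → (1449/5) ÷ (2999/500) = 144900/2999 ≈ 48.316
Retention S: 1000/CN − 10 with CN=48.316 → S = 15500/1449 ≈ 10.697 in
Initial abstraction Ia = S/5 = (15500/1449)/5 = 3100/1449 ≈ 2.139 in
Since P=6.860 > Ia=2.139: effective rainfall P−Ia = 342007/72450 in
Q = (342007/72450)²/((342007/72450) + 15500/1449) = (116968788049/5249002500)/(1117007/72450) = 116968788049/80927157150 in ≈ 1.445 in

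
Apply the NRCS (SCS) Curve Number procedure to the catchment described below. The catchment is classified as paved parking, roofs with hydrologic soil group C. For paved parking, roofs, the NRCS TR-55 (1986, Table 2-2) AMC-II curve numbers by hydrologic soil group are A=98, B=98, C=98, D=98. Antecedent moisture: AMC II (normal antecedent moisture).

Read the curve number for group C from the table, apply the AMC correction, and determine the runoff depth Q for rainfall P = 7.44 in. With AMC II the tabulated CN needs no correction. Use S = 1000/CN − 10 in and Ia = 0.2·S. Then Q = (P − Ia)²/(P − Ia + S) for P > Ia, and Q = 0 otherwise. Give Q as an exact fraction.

Q = 41078048/5704825 in ≈ 7.201 in

NRCS table: paved parking, roofs, soil group C → CN(II) = 98
CN(II) = 98; AMC II needs no correction.
Retention S: 1000/CN − 10 with CN=98.000 → S = 10/49 ≈ 0.204 in
Ia = 0.2·(10/49) = 2/49 in ≈ 0.041 in
Since P=7.440 > Ia=0.041: effective rainfall P−Ia = 9064/1225 in
Q: (9064/1225)² ÷ (9314/1225) = 41078048/5704825 in (≈ 7.201 in)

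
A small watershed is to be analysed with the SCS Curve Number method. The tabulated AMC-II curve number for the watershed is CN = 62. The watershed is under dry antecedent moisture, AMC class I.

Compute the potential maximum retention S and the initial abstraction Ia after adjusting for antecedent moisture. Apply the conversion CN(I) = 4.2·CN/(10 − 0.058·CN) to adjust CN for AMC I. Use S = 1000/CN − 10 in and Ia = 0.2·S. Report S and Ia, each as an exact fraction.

Dry (AMC I): CN(I) = 4.2·62/(10 − 0.058·62) = (1302/5)/(1601/250) = 65100/1601 ≈ 40.662
Retention S: 1000/CN − 10 with CN=40.662 → S = 9500/651 ≈ 14.593 in
Initial abstraction Ia = S/5 = (9500/651)/5 = 1900/651 ≈ 2.919 in

S = 9500/651 in ≈ 14.593 in; Ia = 1900/651 in ≈ 2.919 in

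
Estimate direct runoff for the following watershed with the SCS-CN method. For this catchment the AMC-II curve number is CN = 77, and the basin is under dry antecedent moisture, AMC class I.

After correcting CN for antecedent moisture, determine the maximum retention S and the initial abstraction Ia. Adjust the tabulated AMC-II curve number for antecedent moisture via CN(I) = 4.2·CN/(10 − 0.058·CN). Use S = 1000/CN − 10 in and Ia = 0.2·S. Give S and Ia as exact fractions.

S = 11500/1617 in ≈ 7.112 in; Ia = 2300/1617 in ≈ 1.422 in

CN(I) from CN(II)=77: (4.2·77)/(10 − 0.058·77) = 161700/2767 ≈ 58.439
S = 1000/(161700/2767) − 10 = 11500/1617 in ≈ 7.112 in
Ia = 0.2·(11500/1617) = 2300/1617 in ≈ 1.422 in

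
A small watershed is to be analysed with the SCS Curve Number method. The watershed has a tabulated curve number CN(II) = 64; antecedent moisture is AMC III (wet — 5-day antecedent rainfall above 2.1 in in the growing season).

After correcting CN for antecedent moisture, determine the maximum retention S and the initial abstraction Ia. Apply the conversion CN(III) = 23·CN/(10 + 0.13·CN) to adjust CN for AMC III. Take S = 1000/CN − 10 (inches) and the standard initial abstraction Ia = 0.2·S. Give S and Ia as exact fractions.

S = 225/92 in ≈ 2.446 in; Ia = 45/92 in ≈ 0.489 in

Adjust CN=64 to AMC III: 23·64/(10 + 0.13·64) → 1472 ÷ (458/25) = 18400/229 ≈ 80.349
S = 1000/(18400/229) − 10 = 225/92 in ≈ 2.446 in
Ia = 0.2S: 0.2·2.446 = 0.489 in (exactly 45/92)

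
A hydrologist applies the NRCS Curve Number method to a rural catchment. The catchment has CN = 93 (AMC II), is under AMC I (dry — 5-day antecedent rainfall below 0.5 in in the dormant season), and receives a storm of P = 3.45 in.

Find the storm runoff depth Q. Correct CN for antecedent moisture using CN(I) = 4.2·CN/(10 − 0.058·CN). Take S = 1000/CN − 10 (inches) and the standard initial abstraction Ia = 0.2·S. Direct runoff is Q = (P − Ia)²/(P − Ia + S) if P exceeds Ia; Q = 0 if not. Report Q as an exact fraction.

Q = 297597001/152060580 in ≈ 1.957 in

CN(I) from CN(II)=93: (4.2·93)/(10 − 0.058·93) = 27900/329 ≈ 84.802
Retention S: 1000/CN − 10 with CN=84.802 → S = 500/279 ≈ 1.792 in
Ia = 0.2·(500/279) = 100/279 in ≈ 0.358 in
Excess rainfall: 3.450 − 0.358 = 3.092 in; P > Ia so Q > 0
Q: (17251/5580)² ÷ (27251/5580) = 297597001/152060580 in (≈ 1.957 in)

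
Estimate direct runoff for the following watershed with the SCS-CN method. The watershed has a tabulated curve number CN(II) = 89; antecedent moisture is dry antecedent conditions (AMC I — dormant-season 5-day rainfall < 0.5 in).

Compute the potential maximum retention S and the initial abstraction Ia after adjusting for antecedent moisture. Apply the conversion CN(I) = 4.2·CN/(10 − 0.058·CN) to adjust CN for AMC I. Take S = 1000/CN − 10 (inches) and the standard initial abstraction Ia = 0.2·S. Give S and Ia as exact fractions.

Adjust CN=89 to AMC I: 4.2·89/(10 − 0.058·89) → (1869/5) ÷ (2419/500) = 186900/2419 ≈ 77.263
Retention S: 1000/CN − 10 with CN=77.263 → S = 5500/1869 ≈ 2.943 in
Ia = 0.2S: 0.2·2.943 = 0.589 in (exactly 1100/1869)

S = 5500/1869 in ≈ 2.943 in; Ia = 1100/1869 in ≈ 0.589 in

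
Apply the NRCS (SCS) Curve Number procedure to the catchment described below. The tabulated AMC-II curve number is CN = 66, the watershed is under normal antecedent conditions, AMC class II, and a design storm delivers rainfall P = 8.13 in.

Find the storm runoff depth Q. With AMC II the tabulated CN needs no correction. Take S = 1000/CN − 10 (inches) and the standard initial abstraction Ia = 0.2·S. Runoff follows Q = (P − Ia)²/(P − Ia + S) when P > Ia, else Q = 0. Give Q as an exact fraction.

Q = 548918041/133415700 in ≈ 4.114 in

AMC II — tabulated CN = 66 applies directly.
Retention S: 1000/CN − 10 with CN=66.000 → S = 170/33 ≈ 5.152 in
Ia = 0.2·(170/33) = 34/33 in ≈ 1.030 in
Since P=8.130 > Ia=1.030: effective rainfall P−Ia = 23429/3300 in
Runoff Q = (P−Ia)²/(P−Ia+S) = (7.100)²/(7.100+5.152) = 548918041/133415700 ≈ 4.114 in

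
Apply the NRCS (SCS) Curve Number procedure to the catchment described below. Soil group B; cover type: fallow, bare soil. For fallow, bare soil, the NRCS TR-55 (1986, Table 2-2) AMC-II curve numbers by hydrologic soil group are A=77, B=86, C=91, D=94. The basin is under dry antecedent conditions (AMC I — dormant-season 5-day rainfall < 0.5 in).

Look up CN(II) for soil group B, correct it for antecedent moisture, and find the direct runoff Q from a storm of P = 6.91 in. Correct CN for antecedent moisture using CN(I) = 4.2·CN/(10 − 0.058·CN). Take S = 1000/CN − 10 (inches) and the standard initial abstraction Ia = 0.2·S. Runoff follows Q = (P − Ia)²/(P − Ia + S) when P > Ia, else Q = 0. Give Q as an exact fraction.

NRCS table: fallow, bare soil, soil group B → CN(II) = 86
Adjust CN=86 to AMC I: 4.2·86/(10 − 0.058·86) → (1806/5) ÷ (1253/250) = 12900/179 ≈ 72.067
S = 1000/(12900/179) − 10 = 500/129 in ≈ 3.876 in
Initial abstraction Ia = S/5 = (500/129)/5 = 100/129 ≈ 0.775 in
Excess rainfall: 6.910 − 0.775 = 6.135 in; P > Ia so Q > 0
Runoff Q = (P−Ia)²/(P−Ia+S) = (6.135)²/(6.135+3.876) = 6262981321/1665893100 ≈ 3.760 in

Q = 6262981321/1665893100 in ≈ 3.760 in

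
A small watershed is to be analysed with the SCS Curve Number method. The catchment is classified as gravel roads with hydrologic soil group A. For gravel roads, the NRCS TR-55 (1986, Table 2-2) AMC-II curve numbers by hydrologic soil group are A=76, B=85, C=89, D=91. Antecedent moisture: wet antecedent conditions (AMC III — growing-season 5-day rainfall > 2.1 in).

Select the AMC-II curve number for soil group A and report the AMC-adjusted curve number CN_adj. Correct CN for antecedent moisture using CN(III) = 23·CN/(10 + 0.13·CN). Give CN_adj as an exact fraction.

CN_adj = 43700/497 ≈ 87.928

NRCS table: gravel roads, soil group A → CN(II) = 76
CN(III) from CN(II)=76: (23·76)/(10 + 0.13·76) = 43700/497 ≈ 87.928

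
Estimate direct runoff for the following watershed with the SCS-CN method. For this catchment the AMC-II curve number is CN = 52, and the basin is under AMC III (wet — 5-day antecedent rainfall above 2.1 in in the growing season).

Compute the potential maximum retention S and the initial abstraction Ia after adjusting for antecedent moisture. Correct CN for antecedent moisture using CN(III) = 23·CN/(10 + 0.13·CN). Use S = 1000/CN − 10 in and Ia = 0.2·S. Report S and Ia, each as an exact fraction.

Wet (AMC III): CN(III) = 23·52/(10 + 0.13·52) = 1196/(419/25) = 29900/419 ≈ 71.360
Retention S: 1000/CN − 10 with CN=71.360 → S = 1200/299 ≈ 4.013 in
Ia = 0.2·(1200/299) = 240/299 in ≈ 0.803 in

S = 1200/299 in ≈ 4.013 in; Ia = 240/299 in ≈ 0.803 in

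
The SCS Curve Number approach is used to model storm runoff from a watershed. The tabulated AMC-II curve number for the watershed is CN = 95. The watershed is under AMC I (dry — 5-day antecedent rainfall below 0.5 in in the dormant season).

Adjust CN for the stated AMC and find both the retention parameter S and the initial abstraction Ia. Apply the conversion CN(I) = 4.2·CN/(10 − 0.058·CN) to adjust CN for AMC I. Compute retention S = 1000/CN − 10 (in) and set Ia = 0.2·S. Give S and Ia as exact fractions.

Adjust CN=95 to AMC I: 4.2·95/(10 − 0.058·95) → 399 ÷ (449/100) = 39900/449 ≈ 88.864
S = 1000/(39900/449) − 10 = 500/399 in ≈ 1.253 in
Ia = 0.2S: 0.2·1.253 = 0.251 in (exactly 100/399)

S = 500/399 in ≈ 1.253 in; Ia = 100/399 in ≈ 0.251 in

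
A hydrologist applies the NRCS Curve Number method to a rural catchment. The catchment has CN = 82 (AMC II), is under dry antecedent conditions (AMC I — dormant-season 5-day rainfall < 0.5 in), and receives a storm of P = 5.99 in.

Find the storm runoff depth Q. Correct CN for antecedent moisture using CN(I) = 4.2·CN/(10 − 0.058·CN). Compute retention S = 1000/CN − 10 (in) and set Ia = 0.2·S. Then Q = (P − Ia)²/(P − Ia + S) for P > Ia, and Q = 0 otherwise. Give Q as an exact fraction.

Adjust CN=82 to AMC I: 4.2·82/(10 − 0.058·82) → (1722/5) ÷ (1311/250) = 28700/437 ≈ 65.675
Retention S: 1000/CN − 10 with CN=65.675 → S = 1500/287 ≈ 5.226 in
Initial abstraction Ia = S/5 = (1500/287)/5 = 300/287 ≈ 1.045 in
Since P=5.990 > Ia=1.045: effective rainfall P−Ia = 141913/28700 in
Q = (141913/28700)²/((141913/28700) + 1500/287) = (20139299569/823690000)/(291913/28700) = 20139299569/8377903100 in ≈ 2.404 in

Q = 20139299569/8377903100 in ≈ 2.404 in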